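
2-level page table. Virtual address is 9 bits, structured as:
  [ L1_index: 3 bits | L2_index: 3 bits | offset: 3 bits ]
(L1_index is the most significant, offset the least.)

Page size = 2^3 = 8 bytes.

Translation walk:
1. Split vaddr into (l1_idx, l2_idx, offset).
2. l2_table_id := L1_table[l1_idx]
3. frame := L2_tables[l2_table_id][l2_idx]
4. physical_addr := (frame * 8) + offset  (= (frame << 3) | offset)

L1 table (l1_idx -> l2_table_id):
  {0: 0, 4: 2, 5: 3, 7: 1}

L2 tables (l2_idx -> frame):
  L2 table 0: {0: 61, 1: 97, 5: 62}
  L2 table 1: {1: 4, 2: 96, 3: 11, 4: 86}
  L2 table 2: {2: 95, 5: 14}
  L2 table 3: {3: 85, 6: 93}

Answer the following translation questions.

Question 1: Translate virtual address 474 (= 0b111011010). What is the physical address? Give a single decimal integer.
vaddr = 474 = 0b111011010
Split: l1_idx=7, l2_idx=3, offset=2
L1[7] = 1
L2[1][3] = 11
paddr = 11 * 8 + 2 = 90

Answer: 90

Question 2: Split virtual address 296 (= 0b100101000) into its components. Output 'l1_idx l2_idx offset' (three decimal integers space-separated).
vaddr = 296 = 0b100101000
  top 3 bits -> l1_idx = 4
  next 3 bits -> l2_idx = 5
  bottom 3 bits -> offset = 0

Answer: 4 5 0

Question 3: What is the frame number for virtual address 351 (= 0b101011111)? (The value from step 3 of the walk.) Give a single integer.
Answer: 85

Derivation:
vaddr = 351: l1_idx=5, l2_idx=3
L1[5] = 3; L2[3][3] = 85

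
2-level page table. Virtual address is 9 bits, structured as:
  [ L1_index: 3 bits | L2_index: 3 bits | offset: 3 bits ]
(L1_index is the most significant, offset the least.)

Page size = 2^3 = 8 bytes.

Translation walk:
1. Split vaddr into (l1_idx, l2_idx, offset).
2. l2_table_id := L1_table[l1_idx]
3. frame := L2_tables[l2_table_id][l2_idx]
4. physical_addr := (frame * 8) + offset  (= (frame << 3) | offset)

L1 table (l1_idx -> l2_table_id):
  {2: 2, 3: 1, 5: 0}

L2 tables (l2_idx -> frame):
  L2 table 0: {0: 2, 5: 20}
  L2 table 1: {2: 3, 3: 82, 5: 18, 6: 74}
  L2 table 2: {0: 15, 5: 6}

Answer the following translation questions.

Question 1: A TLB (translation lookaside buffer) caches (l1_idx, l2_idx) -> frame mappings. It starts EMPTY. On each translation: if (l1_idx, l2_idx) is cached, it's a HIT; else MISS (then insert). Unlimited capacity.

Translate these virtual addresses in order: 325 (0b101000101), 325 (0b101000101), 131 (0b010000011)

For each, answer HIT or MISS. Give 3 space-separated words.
vaddr=325: (5,0) not in TLB -> MISS, insert
vaddr=325: (5,0) in TLB -> HIT
vaddr=131: (2,0) not in TLB -> MISS, insert

Answer: MISS HIT MISS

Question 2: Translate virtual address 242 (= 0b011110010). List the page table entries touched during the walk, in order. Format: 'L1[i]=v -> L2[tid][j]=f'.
Answer: L1[3]=1 -> L2[1][6]=74

Derivation:
vaddr = 242 = 0b011110010
Split: l1_idx=3, l2_idx=6, offset=2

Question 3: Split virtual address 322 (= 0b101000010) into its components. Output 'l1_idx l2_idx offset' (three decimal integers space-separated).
vaddr = 322 = 0b101000010
  top 3 bits -> l1_idx = 5
  next 3 bits -> l2_idx = 0
  bottom 3 bits -> offset = 2

Answer: 5 0 2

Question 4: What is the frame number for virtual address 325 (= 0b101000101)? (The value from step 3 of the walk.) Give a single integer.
Answer: 2

Derivation:
vaddr = 325: l1_idx=5, l2_idx=0
L1[5] = 0; L2[0][0] = 2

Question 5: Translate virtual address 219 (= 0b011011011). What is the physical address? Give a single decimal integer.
Answer: 659

Derivation:
vaddr = 219 = 0b011011011
Split: l1_idx=3, l2_idx=3, offset=3
L1[3] = 1
L2[1][3] = 82
paddr = 82 * 8 + 3 = 659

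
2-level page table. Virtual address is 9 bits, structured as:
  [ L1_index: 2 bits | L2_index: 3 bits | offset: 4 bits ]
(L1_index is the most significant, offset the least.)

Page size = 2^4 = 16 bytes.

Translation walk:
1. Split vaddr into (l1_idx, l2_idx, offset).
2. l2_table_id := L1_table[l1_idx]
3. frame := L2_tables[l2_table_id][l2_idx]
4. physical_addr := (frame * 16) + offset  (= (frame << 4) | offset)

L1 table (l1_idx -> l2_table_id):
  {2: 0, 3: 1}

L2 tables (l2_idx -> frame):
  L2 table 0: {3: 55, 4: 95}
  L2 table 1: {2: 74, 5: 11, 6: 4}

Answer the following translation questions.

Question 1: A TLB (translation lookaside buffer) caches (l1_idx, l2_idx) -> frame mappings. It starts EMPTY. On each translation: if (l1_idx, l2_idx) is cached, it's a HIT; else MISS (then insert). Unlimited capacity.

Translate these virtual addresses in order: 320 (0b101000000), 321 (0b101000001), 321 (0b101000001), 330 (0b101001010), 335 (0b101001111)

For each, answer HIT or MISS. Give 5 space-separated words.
Answer: MISS HIT HIT HIT HIT

Derivation:
vaddr=320: (2,4) not in TLB -> MISS, insert
vaddr=321: (2,4) in TLB -> HIT
vaddr=321: (2,4) in TLB -> HIT
vaddr=330: (2,4) in TLB -> HIT
vaddr=335: (2,4) in TLB -> HIT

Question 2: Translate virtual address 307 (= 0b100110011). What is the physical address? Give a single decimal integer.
vaddr = 307 = 0b100110011
Split: l1_idx=2, l2_idx=3, offset=3
L1[2] = 0
L2[0][3] = 55
paddr = 55 * 16 + 3 = 883

Answer: 883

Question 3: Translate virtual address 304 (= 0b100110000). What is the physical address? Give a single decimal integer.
Answer: 880

Derivation:
vaddr = 304 = 0b100110000
Split: l1_idx=2, l2_idx=3, offset=0
L1[2] = 0
L2[0][3] = 55
paddr = 55 * 16 + 0 = 880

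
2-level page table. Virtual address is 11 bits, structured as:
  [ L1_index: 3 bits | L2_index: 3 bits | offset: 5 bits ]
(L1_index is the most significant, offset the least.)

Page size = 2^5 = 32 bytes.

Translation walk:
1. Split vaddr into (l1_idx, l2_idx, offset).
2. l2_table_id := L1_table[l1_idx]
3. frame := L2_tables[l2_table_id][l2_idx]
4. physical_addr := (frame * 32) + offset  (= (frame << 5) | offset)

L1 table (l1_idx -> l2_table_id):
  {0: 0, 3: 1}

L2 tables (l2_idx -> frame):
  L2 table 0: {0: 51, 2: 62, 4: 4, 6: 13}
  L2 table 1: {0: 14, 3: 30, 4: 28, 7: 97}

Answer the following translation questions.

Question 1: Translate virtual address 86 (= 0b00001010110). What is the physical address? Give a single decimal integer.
vaddr = 86 = 0b00001010110
Split: l1_idx=0, l2_idx=2, offset=22
L1[0] = 0
L2[0][2] = 62
paddr = 62 * 32 + 22 = 2006

Answer: 2006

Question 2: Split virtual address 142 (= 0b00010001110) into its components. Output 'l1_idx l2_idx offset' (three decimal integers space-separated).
Answer: 0 4 14

Derivation:
vaddr = 142 = 0b00010001110
  top 3 bits -> l1_idx = 0
  next 3 bits -> l2_idx = 4
  bottom 5 bits -> offset = 14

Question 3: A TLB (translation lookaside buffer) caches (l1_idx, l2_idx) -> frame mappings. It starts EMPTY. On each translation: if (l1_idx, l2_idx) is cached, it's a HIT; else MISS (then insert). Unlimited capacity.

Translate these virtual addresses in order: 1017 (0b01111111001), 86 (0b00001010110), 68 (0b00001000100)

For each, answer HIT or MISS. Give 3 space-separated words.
Answer: MISS MISS HIT

Derivation:
vaddr=1017: (3,7) not in TLB -> MISS, insert
vaddr=86: (0,2) not in TLB -> MISS, insert
vaddr=68: (0,2) in TLB -> HIT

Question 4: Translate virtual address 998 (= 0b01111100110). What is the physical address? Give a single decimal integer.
vaddr = 998 = 0b01111100110
Split: l1_idx=3, l2_idx=7, offset=6
L1[3] = 1
L2[1][7] = 97
paddr = 97 * 32 + 6 = 3110

Answer: 3110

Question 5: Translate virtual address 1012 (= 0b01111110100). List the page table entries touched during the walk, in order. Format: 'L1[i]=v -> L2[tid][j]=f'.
Answer: L1[3]=1 -> L2[1][7]=97

Derivation:
vaddr = 1012 = 0b01111110100
Split: l1_idx=3, l2_idx=7, offset=20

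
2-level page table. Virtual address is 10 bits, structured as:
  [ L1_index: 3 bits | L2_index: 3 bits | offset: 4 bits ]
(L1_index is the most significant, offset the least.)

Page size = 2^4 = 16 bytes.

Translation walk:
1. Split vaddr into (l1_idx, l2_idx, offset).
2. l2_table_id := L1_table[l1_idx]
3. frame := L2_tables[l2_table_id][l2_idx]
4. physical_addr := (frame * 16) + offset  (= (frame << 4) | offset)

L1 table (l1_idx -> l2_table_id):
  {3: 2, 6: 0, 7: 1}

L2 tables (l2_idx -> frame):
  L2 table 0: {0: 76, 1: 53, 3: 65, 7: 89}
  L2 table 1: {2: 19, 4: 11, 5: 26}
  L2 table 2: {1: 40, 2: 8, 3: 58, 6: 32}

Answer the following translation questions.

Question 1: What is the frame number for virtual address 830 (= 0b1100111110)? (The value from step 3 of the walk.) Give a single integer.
Answer: 65

Derivation:
vaddr = 830: l1_idx=6, l2_idx=3
L1[6] = 0; L2[0][3] = 65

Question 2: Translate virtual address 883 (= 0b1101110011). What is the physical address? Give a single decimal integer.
vaddr = 883 = 0b1101110011
Split: l1_idx=6, l2_idx=7, offset=3
L1[6] = 0
L2[0][7] = 89
paddr = 89 * 16 + 3 = 1427

Answer: 1427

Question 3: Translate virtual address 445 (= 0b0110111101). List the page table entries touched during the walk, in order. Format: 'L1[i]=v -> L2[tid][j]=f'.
Answer: L1[3]=2 -> L2[2][3]=58

Derivation:
vaddr = 445 = 0b0110111101
Split: l1_idx=3, l2_idx=3, offset=13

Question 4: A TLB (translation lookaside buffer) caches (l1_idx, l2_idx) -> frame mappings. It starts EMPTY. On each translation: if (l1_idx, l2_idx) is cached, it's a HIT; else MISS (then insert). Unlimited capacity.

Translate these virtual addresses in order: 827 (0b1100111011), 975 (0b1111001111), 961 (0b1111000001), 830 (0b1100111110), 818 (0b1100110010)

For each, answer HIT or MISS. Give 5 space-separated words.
vaddr=827: (6,3) not in TLB -> MISS, insert
vaddr=975: (7,4) not in TLB -> MISS, insert
vaddr=961: (7,4) in TLB -> HIT
vaddr=830: (6,3) in TLB -> HIT
vaddr=818: (6,3) in TLB -> HIT

Answer: MISS MISS HIT HIT HIT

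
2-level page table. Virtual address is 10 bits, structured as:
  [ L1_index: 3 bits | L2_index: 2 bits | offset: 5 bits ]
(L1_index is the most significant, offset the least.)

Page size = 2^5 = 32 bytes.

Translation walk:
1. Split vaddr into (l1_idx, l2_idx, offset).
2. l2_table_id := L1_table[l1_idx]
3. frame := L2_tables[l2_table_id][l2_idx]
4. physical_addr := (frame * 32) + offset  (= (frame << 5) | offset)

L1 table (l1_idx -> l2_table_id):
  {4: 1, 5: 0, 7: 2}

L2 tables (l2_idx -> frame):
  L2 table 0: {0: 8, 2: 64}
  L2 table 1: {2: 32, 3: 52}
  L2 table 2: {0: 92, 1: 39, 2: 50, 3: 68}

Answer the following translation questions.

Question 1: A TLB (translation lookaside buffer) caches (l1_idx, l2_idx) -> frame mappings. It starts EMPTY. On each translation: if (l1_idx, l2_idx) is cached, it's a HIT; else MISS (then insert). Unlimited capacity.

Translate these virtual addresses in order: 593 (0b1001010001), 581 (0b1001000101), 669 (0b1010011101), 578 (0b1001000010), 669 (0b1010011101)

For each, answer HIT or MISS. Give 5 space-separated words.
Answer: MISS HIT MISS HIT HIT

Derivation:
vaddr=593: (4,2) not in TLB -> MISS, insert
vaddr=581: (4,2) in TLB -> HIT
vaddr=669: (5,0) not in TLB -> MISS, insert
vaddr=578: (4,2) in TLB -> HIT
vaddr=669: (5,0) in TLB -> HIT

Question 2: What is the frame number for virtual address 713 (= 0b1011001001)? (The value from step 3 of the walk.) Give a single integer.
vaddr = 713: l1_idx=5, l2_idx=2
L1[5] = 0; L2[0][2] = 64

Answer: 64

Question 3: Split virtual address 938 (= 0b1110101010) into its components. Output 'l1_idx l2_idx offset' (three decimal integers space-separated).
Answer: 7 1 10

Derivation:
vaddr = 938 = 0b1110101010
  top 3 bits -> l1_idx = 7
  next 2 bits -> l2_idx = 1
  bottom 5 bits -> offset = 10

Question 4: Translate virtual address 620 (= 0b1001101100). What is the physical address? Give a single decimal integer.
vaddr = 620 = 0b1001101100
Split: l1_idx=4, l2_idx=3, offset=12
L1[4] = 1
L2[1][3] = 52
paddr = 52 * 32 + 12 = 1676

Answer: 1676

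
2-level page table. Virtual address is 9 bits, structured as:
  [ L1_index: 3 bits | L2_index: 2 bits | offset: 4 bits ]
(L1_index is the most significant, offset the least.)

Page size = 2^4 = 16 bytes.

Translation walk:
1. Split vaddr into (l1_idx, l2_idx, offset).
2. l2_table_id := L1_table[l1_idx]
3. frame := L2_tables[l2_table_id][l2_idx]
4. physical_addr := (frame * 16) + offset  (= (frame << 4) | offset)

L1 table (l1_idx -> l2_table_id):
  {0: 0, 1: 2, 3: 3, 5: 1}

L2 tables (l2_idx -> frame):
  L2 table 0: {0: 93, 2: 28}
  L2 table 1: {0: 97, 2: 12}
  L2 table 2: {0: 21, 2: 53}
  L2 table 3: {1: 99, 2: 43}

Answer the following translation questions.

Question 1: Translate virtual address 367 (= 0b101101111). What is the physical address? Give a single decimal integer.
Answer: 207

Derivation:
vaddr = 367 = 0b101101111
Split: l1_idx=5, l2_idx=2, offset=15
L1[5] = 1
L2[1][2] = 12
paddr = 12 * 16 + 15 = 207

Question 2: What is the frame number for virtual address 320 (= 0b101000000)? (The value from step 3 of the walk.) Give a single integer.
vaddr = 320: l1_idx=5, l2_idx=0
L1[5] = 1; L2[1][0] = 97

Answer: 97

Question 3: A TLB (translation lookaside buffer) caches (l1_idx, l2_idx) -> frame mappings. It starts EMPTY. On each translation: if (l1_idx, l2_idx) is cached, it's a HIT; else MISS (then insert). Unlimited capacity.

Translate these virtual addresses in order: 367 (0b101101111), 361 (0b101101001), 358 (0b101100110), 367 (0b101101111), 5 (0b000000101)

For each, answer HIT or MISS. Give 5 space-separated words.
Answer: MISS HIT HIT HIT MISS

Derivation:
vaddr=367: (5,2) not in TLB -> MISS, insert
vaddr=361: (5,2) in TLB -> HIT
vaddr=358: (5,2) in TLB -> HIT
vaddr=367: (5,2) in TLB -> HIT
vaddr=5: (0,0) not in TLB -> MISS, insert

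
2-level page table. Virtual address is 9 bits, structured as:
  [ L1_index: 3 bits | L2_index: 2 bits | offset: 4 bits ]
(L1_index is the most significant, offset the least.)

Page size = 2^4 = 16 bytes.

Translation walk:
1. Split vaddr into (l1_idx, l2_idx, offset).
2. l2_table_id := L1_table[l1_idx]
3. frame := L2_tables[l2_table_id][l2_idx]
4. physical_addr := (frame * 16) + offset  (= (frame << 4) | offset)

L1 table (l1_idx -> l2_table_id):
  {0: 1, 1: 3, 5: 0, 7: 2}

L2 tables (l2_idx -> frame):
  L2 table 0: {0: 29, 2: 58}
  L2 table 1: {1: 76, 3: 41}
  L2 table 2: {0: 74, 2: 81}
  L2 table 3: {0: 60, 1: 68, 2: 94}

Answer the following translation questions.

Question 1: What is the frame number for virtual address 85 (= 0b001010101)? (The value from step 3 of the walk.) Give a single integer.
Answer: 68

Derivation:
vaddr = 85: l1_idx=1, l2_idx=1
L1[1] = 3; L2[3][1] = 68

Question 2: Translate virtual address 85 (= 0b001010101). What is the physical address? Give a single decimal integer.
vaddr = 85 = 0b001010101
Split: l1_idx=1, l2_idx=1, offset=5
L1[1] = 3
L2[3][1] = 68
paddr = 68 * 16 + 5 = 1093

Answer: 1093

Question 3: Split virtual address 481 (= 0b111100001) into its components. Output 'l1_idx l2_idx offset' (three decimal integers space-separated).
Answer: 7 2 1

Derivation:
vaddr = 481 = 0b111100001
  top 3 bits -> l1_idx = 7
  next 2 bits -> l2_idx = 2
  bottom 4 bits -> offset = 1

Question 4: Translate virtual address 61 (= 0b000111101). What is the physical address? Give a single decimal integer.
vaddr = 61 = 0b000111101
Split: l1_idx=0, l2_idx=3, offset=13
L1[0] = 1
L2[1][3] = 41
paddr = 41 * 16 + 13 = 669

Answer: 669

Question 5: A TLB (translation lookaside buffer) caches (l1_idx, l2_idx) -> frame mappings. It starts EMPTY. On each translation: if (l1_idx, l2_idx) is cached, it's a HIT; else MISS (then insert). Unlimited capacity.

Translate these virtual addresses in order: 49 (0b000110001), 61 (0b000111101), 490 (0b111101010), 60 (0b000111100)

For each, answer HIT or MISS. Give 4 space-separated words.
vaddr=49: (0,3) not in TLB -> MISS, insert
vaddr=61: (0,3) in TLB -> HIT
vaddr=490: (7,2) not in TLB -> MISS, insert
vaddr=60: (0,3) in TLB -> HIT

Answer: MISS HIT MISS HIT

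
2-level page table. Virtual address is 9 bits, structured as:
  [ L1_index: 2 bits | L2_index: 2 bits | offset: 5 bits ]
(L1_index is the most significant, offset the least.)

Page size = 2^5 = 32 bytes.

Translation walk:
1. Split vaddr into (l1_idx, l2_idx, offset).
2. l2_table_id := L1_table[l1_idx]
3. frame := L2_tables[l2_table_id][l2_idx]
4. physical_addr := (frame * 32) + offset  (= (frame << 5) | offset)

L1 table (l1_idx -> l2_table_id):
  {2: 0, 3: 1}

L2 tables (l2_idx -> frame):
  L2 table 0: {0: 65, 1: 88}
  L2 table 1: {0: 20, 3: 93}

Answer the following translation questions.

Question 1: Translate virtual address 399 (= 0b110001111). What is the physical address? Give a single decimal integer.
Answer: 655

Derivation:
vaddr = 399 = 0b110001111
Split: l1_idx=3, l2_idx=0, offset=15
L1[3] = 1
L2[1][0] = 20
paddr = 20 * 32 + 15 = 655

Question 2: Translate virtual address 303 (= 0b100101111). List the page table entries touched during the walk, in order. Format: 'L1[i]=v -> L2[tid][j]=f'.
vaddr = 303 = 0b100101111
Split: l1_idx=2, l2_idx=1, offset=15

Answer: L1[2]=0 -> L2[0][1]=88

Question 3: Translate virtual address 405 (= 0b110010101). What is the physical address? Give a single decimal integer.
Answer: 661

Derivation:
vaddr = 405 = 0b110010101
Split: l1_idx=3, l2_idx=0, offset=21
L1[3] = 1
L2[1][0] = 20
paddr = 20 * 32 + 21 = 661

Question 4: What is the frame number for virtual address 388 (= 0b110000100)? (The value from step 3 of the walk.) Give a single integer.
Answer: 20

Derivation:
vaddr = 388: l1_idx=3, l2_idx=0
L1[3] = 1; L2[1][0] = 20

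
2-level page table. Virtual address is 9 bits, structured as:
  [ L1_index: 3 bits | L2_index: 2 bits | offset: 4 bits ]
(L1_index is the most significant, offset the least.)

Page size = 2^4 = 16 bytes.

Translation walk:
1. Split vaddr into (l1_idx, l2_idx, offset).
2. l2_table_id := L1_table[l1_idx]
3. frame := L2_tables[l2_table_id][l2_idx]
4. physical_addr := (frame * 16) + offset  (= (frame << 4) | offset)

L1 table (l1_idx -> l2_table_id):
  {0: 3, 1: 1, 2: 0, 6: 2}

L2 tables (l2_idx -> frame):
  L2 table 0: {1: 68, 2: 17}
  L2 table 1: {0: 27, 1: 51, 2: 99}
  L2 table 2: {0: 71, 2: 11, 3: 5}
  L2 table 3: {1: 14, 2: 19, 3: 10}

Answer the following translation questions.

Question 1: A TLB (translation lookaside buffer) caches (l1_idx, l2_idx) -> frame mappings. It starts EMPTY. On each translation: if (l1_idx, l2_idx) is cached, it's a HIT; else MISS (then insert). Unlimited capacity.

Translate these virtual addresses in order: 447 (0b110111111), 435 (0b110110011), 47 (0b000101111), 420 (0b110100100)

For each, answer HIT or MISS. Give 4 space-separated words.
vaddr=447: (6,3) not in TLB -> MISS, insert
vaddr=435: (6,3) in TLB -> HIT
vaddr=47: (0,2) not in TLB -> MISS, insert
vaddr=420: (6,2) not in TLB -> MISS, insert

Answer: MISS HIT MISS MISS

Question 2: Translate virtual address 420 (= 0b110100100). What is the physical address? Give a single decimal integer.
Answer: 180

Derivation:
vaddr = 420 = 0b110100100
Split: l1_idx=6, l2_idx=2, offset=4
L1[6] = 2
L2[2][2] = 11
paddr = 11 * 16 + 4 = 180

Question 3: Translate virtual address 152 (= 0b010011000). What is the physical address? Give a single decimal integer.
vaddr = 152 = 0b010011000
Split: l1_idx=2, l2_idx=1, offset=8
L1[2] = 0
L2[0][1] = 68
paddr = 68 * 16 + 8 = 1096

Answer: 1096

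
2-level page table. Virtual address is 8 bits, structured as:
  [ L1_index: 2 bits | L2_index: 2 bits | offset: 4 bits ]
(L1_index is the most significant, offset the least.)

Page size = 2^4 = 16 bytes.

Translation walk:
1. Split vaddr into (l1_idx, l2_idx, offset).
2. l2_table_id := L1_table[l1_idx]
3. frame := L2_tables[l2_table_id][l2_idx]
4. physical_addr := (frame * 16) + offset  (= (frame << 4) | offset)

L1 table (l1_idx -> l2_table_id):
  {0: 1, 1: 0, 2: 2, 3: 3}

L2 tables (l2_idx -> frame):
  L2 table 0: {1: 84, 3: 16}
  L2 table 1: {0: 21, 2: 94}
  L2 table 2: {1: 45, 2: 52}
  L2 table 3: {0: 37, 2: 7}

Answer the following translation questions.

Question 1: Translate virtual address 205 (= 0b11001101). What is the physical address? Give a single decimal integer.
Answer: 605

Derivation:
vaddr = 205 = 0b11001101
Split: l1_idx=3, l2_idx=0, offset=13
L1[3] = 3
L2[3][0] = 37
paddr = 37 * 16 + 13 = 605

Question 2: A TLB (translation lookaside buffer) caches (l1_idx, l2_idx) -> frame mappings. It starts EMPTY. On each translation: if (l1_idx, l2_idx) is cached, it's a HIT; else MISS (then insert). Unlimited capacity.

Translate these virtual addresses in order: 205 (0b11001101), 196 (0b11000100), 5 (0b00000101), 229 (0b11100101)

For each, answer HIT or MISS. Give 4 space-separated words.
Answer: MISS HIT MISS MISS

Derivation:
vaddr=205: (3,0) not in TLB -> MISS, insert
vaddr=196: (3,0) in TLB -> HIT
vaddr=5: (0,0) not in TLB -> MISS, insert
vaddr=229: (3,2) not in TLB -> MISS, insert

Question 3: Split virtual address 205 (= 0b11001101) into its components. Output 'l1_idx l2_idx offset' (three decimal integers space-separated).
Answer: 3 0 13

Derivation:
vaddr = 205 = 0b11001101
  top 2 bits -> l1_idx = 3
  next 2 bits -> l2_idx = 0
  bottom 4 bits -> offset = 13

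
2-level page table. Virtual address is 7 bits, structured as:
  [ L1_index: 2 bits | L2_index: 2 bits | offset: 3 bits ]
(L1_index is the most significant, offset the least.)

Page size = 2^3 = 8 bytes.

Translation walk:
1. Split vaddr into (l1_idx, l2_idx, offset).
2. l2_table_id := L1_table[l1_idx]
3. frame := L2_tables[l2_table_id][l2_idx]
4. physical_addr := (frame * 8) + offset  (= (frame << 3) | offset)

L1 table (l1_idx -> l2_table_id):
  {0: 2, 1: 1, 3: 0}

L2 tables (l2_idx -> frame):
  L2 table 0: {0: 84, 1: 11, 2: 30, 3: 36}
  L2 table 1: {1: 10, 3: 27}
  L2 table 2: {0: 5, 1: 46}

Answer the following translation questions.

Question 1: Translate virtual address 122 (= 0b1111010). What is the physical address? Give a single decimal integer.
Answer: 290

Derivation:
vaddr = 122 = 0b1111010
Split: l1_idx=3, l2_idx=3, offset=2
L1[3] = 0
L2[0][3] = 36
paddr = 36 * 8 + 2 = 290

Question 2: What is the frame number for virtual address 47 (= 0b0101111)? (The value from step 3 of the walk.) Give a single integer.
vaddr = 47: l1_idx=1, l2_idx=1
L1[1] = 1; L2[1][1] = 10

Answer: 10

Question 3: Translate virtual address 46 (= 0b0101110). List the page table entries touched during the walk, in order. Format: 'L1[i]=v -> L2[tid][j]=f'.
Answer: L1[1]=1 -> L2[1][1]=10

Derivation:
vaddr = 46 = 0b0101110
Split: l1_idx=1, l2_idx=1, offset=6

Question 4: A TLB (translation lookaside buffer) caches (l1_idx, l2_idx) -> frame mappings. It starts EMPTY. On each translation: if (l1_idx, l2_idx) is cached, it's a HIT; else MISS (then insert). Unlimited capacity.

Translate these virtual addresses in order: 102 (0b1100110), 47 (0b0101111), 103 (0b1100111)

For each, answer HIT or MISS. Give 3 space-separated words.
vaddr=102: (3,0) not in TLB -> MISS, insert
vaddr=47: (1,1) not in TLB -> MISS, insert
vaddr=103: (3,0) in TLB -> HIT

Answer: MISS MISS HIT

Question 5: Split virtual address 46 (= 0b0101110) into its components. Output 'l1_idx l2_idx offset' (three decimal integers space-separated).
vaddr = 46 = 0b0101110
  top 2 bits -> l1_idx = 1
  next 2 bits -> l2_idx = 1
  bottom 3 bits -> offset = 6

Answer: 1 1 6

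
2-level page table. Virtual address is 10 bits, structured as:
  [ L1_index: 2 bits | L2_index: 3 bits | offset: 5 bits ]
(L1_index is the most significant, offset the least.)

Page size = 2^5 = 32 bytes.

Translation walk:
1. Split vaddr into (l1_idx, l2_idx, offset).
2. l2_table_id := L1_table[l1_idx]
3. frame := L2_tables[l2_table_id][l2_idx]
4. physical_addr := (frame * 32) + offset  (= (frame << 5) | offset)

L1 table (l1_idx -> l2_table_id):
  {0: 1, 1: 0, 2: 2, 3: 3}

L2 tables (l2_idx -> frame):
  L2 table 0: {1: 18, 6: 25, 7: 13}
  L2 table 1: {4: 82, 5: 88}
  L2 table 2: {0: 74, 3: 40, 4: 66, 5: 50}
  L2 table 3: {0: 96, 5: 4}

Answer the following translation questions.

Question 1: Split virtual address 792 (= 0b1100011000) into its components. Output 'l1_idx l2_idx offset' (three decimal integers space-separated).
vaddr = 792 = 0b1100011000
  top 2 bits -> l1_idx = 3
  next 3 bits -> l2_idx = 0
  bottom 5 bits -> offset = 24

Answer: 3 0 24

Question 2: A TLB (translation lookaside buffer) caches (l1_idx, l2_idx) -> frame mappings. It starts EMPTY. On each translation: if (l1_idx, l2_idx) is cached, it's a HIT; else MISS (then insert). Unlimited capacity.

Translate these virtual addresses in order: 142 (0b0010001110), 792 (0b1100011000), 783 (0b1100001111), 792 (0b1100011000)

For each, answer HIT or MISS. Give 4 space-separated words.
Answer: MISS MISS HIT HIT

Derivation:
vaddr=142: (0,4) not in TLB -> MISS, insert
vaddr=792: (3,0) not in TLB -> MISS, insert
vaddr=783: (3,0) in TLB -> HIT
vaddr=792: (3,0) in TLB -> HIT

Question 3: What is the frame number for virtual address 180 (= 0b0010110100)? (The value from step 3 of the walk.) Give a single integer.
Answer: 88

Derivation:
vaddr = 180: l1_idx=0, l2_idx=5
L1[0] = 1; L2[1][5] = 88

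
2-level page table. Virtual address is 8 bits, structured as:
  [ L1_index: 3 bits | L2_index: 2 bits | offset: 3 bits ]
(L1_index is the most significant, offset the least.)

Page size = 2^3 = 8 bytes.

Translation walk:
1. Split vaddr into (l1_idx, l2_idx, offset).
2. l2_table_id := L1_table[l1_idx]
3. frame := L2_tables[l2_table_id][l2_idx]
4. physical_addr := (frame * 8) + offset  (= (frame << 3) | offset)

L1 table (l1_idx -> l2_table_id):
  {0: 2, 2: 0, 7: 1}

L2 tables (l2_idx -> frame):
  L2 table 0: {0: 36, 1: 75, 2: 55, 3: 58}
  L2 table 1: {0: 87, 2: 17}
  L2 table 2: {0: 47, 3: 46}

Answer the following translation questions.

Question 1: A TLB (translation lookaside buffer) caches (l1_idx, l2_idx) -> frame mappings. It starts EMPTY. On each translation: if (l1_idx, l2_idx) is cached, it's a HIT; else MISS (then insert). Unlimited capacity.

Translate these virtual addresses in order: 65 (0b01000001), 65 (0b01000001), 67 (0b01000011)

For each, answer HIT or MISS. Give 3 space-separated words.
Answer: MISS HIT HIT

Derivation:
vaddr=65: (2,0) not in TLB -> MISS, insert
vaddr=65: (2,0) in TLB -> HIT
vaddr=67: (2,0) in TLB -> HIT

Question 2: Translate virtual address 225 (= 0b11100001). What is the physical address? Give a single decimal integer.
Answer: 697

Derivation:
vaddr = 225 = 0b11100001
Split: l1_idx=7, l2_idx=0, offset=1
L1[7] = 1
L2[1][0] = 87
paddr = 87 * 8 + 1 = 697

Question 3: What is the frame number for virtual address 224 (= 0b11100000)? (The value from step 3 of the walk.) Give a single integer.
vaddr = 224: l1_idx=7, l2_idx=0
L1[7] = 1; L2[1][0] = 87

Answer: 87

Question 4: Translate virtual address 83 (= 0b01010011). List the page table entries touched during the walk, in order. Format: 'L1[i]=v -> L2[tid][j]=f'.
vaddr = 83 = 0b01010011
Split: l1_idx=2, l2_idx=2, offset=3

Answer: L1[2]=0 -> L2[0][2]=55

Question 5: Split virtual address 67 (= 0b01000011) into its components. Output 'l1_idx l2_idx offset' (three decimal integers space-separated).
Answer: 2 0 3

Derivation:
vaddr = 67 = 0b01000011
  top 3 bits -> l1_idx = 2
  next 2 bits -> l2_idx = 0
  bottom 3 bits -> offset = 3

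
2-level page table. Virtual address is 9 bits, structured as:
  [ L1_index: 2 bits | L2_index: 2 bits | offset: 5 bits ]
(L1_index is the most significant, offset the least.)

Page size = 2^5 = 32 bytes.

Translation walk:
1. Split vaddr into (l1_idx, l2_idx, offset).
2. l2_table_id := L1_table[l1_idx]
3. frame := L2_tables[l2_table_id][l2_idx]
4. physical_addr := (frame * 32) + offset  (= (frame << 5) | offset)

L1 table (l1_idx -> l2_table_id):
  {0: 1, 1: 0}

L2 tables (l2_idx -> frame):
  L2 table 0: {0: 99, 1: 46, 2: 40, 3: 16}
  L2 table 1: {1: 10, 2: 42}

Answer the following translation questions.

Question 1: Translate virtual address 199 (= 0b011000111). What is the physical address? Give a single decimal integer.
vaddr = 199 = 0b011000111
Split: l1_idx=1, l2_idx=2, offset=7
L1[1] = 0
L2[0][2] = 40
paddr = 40 * 32 + 7 = 1287

Answer: 1287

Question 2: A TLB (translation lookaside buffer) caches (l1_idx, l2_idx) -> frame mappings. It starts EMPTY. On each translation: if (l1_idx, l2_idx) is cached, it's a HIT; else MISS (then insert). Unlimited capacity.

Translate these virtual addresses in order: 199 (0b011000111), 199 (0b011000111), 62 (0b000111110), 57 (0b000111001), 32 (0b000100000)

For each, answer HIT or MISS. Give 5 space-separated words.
Answer: MISS HIT MISS HIT HIT

Derivation:
vaddr=199: (1,2) not in TLB -> MISS, insert
vaddr=199: (1,2) in TLB -> HIT
vaddr=62: (0,1) not in TLB -> MISS, insert
vaddr=57: (0,1) in TLB -> HIT
vaddr=32: (0,1) in TLB -> HIT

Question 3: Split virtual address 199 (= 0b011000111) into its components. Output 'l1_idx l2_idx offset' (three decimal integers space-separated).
Answer: 1 2 7

Derivation:
vaddr = 199 = 0b011000111
  top 2 bits -> l1_idx = 1
  next 2 bits -> l2_idx = 2
  bottom 5 bits -> offset = 7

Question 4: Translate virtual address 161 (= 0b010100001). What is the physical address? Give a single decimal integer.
Answer: 1473

Derivation:
vaddr = 161 = 0b010100001
Split: l1_idx=1, l2_idx=1, offset=1
L1[1] = 0
L2[0][1] = 46
paddr = 46 * 32 + 1 = 1473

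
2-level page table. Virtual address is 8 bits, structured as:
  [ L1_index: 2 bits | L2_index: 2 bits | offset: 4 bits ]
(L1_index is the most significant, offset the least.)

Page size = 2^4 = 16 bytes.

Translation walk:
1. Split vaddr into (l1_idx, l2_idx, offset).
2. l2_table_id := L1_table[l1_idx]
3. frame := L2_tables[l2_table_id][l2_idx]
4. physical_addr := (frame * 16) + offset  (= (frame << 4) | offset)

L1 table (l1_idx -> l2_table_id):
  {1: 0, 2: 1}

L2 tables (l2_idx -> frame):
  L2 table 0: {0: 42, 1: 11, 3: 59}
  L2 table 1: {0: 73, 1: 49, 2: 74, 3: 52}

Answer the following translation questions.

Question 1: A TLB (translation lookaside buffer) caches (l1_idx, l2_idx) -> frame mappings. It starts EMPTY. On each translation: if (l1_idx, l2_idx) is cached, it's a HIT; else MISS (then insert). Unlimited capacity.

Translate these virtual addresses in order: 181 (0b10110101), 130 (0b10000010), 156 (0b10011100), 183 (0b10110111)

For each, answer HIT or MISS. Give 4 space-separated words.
vaddr=181: (2,3) not in TLB -> MISS, insert
vaddr=130: (2,0) not in TLB -> MISS, insert
vaddr=156: (2,1) not in TLB -> MISS, insert
vaddr=183: (2,3) in TLB -> HIT

Answer: MISS MISS MISS HIT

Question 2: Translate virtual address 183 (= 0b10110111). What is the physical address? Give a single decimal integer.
vaddr = 183 = 0b10110111
Split: l1_idx=2, l2_idx=3, offset=7
L1[2] = 1
L2[1][3] = 52
paddr = 52 * 16 + 7 = 839

Answer: 839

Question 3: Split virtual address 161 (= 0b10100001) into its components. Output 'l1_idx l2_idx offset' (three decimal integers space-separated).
vaddr = 161 = 0b10100001
  top 2 bits -> l1_idx = 2
  next 2 bits -> l2_idx = 2
  bottom 4 bits -> offset = 1

Answer: 2 2 1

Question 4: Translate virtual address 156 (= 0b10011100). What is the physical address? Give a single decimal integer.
Answer: 796

Derivation:
vaddr = 156 = 0b10011100
Split: l1_idx=2, l2_idx=1, offset=12
L1[2] = 1
L2[1][1] = 49
paddr = 49 * 16 + 12 = 796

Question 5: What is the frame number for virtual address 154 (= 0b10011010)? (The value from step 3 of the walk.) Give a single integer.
vaddr = 154: l1_idx=2, l2_idx=1
L1[2] = 1; L2[1][1] = 49

Answer: 49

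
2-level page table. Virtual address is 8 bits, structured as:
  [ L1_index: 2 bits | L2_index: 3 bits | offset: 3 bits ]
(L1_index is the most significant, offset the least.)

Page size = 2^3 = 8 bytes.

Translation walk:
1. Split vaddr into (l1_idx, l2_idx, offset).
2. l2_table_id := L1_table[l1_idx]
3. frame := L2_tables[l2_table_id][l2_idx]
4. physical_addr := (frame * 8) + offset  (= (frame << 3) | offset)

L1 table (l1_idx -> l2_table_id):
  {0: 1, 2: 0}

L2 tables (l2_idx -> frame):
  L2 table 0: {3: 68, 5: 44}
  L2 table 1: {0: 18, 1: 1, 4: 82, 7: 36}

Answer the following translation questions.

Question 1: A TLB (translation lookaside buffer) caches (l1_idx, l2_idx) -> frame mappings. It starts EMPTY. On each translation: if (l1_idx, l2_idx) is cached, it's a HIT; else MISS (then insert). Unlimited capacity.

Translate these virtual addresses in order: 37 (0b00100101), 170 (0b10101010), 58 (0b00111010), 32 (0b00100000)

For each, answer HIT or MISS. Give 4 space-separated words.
vaddr=37: (0,4) not in TLB -> MISS, insert
vaddr=170: (2,5) not in TLB -> MISS, insert
vaddr=58: (0,7) not in TLB -> MISS, insert
vaddr=32: (0,4) in TLB -> HIT

Answer: MISS MISS MISS HIT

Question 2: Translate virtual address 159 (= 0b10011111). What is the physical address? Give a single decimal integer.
Answer: 551

Derivation:
vaddr = 159 = 0b10011111
Split: l1_idx=2, l2_idx=3, offset=7
L1[2] = 0
L2[0][3] = 68
paddr = 68 * 8 + 7 = 551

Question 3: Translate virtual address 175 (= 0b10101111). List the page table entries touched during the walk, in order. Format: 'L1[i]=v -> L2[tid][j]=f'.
vaddr = 175 = 0b10101111
Split: l1_idx=2, l2_idx=5, offset=7

Answer: L1[2]=0 -> L2[0][5]=44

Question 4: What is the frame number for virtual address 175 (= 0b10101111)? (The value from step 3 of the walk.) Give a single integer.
vaddr = 175: l1_idx=2, l2_idx=5
L1[2] = 0; L2[0][5] = 44

Answer: 44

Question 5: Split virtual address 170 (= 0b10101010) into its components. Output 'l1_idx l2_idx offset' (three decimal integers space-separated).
Answer: 2 5 2

Derivation:
vaddr = 170 = 0b10101010
  top 2 bits -> l1_idx = 2
  next 3 bits -> l2_idx = 5
  bottom 3 bits -> offset = 2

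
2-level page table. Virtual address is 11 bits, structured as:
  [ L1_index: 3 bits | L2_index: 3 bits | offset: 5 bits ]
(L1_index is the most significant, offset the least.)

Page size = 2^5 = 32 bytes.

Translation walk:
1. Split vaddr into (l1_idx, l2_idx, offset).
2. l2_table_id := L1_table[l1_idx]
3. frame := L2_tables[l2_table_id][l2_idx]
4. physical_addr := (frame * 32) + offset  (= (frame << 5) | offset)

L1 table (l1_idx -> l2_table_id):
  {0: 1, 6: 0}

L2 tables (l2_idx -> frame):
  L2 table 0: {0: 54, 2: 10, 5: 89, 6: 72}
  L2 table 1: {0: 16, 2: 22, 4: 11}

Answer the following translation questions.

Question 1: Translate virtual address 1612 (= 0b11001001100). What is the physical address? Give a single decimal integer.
vaddr = 1612 = 0b11001001100
Split: l1_idx=6, l2_idx=2, offset=12
L1[6] = 0
L2[0][2] = 10
paddr = 10 * 32 + 12 = 332

Answer: 332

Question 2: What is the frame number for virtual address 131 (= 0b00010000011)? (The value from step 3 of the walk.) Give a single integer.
Answer: 11

Derivation:
vaddr = 131: l1_idx=0, l2_idx=4
L1[0] = 1; L2[1][4] = 11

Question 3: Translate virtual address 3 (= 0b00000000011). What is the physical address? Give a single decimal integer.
vaddr = 3 = 0b00000000011
Split: l1_idx=0, l2_idx=0, offset=3
L1[0] = 1
L2[1][0] = 16
paddr = 16 * 32 + 3 = 515

Answer: 515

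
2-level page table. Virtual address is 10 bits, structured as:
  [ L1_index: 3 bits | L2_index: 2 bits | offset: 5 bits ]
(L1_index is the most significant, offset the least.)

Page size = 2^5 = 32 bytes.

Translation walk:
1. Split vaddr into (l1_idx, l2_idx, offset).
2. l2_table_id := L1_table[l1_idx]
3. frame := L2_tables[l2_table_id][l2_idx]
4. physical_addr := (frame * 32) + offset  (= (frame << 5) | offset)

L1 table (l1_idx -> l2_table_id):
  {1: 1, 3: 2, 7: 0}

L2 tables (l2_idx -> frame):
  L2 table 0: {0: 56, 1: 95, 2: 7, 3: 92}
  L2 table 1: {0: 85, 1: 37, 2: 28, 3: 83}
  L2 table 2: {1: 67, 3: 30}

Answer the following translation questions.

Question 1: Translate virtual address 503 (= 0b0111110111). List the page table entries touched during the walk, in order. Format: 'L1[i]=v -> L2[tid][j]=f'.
vaddr = 503 = 0b0111110111
Split: l1_idx=3, l2_idx=3, offset=23

Answer: L1[3]=2 -> L2[2][3]=30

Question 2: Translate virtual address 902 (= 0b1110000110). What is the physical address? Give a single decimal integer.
vaddr = 902 = 0b1110000110
Split: l1_idx=7, l2_idx=0, offset=6
L1[7] = 0
L2[0][0] = 56
paddr = 56 * 32 + 6 = 1798

Answer: 1798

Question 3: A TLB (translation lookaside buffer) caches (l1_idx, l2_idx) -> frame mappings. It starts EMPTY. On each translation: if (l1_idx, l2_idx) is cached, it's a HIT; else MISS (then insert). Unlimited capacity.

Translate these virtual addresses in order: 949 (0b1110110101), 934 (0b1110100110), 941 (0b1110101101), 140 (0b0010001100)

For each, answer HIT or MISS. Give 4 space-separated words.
vaddr=949: (7,1) not in TLB -> MISS, insert
vaddr=934: (7,1) in TLB -> HIT
vaddr=941: (7,1) in TLB -> HIT
vaddr=140: (1,0) not in TLB -> MISS, insert

Answer: MISS HIT HIT MISS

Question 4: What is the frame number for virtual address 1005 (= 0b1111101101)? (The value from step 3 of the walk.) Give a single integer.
vaddr = 1005: l1_idx=7, l2_idx=3
L1[7] = 0; L2[0][3] = 92

Answer: 92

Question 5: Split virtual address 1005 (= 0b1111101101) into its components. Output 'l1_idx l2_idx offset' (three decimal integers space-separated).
vaddr = 1005 = 0b1111101101
  top 3 bits -> l1_idx = 7
  next 2 bits -> l2_idx = 3
  bottom 5 bits -> offset = 13

Answer: 7 3 13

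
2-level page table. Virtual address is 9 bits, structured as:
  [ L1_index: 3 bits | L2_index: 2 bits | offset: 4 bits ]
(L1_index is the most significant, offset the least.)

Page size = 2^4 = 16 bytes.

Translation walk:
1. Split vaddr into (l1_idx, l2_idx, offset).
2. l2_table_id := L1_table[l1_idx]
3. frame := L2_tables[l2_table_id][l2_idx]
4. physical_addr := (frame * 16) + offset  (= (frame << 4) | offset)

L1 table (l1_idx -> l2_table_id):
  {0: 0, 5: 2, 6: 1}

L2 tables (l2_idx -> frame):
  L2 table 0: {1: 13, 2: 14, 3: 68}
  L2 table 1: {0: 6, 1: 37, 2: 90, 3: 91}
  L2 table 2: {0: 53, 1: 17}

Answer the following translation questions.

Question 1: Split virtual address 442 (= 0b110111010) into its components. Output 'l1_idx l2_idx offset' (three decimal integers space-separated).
vaddr = 442 = 0b110111010
  top 3 bits -> l1_idx = 6
  next 2 bits -> l2_idx = 3
  bottom 4 bits -> offset = 10

Answer: 6 3 10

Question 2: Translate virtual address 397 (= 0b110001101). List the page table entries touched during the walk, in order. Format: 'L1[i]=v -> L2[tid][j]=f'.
vaddr = 397 = 0b110001101
Split: l1_idx=6, l2_idx=0, offset=13

Answer: L1[6]=1 -> L2[1][0]=6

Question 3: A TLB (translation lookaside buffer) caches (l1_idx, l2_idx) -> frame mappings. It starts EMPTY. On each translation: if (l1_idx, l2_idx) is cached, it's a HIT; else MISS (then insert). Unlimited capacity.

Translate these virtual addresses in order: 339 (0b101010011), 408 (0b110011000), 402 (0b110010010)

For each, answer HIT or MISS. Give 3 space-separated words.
vaddr=339: (5,1) not in TLB -> MISS, insert
vaddr=408: (6,1) not in TLB -> MISS, insert
vaddr=402: (6,1) in TLB -> HIT

Answer: MISS MISS HIT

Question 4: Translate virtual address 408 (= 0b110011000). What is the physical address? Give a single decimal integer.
Answer: 600

Derivation:
vaddr = 408 = 0b110011000
Split: l1_idx=6, l2_idx=1, offset=8
L1[6] = 1
L2[1][1] = 37
paddr = 37 * 16 + 8 = 600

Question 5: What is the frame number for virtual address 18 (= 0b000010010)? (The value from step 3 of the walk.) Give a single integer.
Answer: 13

Derivation:
vaddr = 18: l1_idx=0, l2_idx=1
L1[0] = 0; L2[0][1] = 13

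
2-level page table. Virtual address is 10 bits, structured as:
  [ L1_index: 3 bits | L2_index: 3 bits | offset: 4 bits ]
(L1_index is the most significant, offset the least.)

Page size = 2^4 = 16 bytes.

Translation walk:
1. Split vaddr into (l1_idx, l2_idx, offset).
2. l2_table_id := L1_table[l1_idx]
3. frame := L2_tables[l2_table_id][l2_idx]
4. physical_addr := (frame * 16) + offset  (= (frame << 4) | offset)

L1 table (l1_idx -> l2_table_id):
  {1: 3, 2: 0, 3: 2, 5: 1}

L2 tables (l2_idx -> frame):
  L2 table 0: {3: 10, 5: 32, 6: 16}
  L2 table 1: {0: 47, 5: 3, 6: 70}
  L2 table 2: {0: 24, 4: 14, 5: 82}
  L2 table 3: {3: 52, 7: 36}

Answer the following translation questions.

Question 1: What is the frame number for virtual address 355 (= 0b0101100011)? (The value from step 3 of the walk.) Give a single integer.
vaddr = 355: l1_idx=2, l2_idx=6
L1[2] = 0; L2[0][6] = 16

Answer: 16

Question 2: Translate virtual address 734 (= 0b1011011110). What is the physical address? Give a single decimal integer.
vaddr = 734 = 0b1011011110
Split: l1_idx=5, l2_idx=5, offset=14
L1[5] = 1
L2[1][5] = 3
paddr = 3 * 16 + 14 = 62

Answer: 62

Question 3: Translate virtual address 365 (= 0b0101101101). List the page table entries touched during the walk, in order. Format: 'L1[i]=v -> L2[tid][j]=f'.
Answer: L1[2]=0 -> L2[0][6]=16

Derivation:
vaddr = 365 = 0b0101101101
Split: l1_idx=2, l2_idx=6, offset=13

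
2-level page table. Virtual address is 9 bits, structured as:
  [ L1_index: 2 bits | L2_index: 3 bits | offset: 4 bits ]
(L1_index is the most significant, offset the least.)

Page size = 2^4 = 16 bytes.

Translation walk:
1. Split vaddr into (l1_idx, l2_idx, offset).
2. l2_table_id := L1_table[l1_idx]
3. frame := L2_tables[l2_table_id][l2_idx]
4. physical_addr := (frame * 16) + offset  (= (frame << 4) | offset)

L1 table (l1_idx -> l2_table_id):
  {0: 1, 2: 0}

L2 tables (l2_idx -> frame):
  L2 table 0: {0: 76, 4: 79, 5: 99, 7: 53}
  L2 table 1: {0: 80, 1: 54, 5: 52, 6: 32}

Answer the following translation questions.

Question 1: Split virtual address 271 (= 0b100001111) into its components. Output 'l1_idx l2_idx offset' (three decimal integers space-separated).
vaddr = 271 = 0b100001111
  top 2 bits -> l1_idx = 2
  next 3 bits -> l2_idx = 0
  bottom 4 bits -> offset = 15

Answer: 2 0 15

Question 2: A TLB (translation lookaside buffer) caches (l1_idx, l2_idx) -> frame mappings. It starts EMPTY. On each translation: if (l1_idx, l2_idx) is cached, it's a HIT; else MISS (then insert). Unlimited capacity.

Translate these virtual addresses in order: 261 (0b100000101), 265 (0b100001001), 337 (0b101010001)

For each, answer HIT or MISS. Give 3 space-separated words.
Answer: MISS HIT MISS

Derivation:
vaddr=261: (2,0) not in TLB -> MISS, insert
vaddr=265: (2,0) in TLB -> HIT
vaddr=337: (2,5) not in TLB -> MISS, insert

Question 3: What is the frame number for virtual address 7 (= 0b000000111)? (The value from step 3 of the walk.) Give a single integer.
Answer: 80

Derivation:
vaddr = 7: l1_idx=0, l2_idx=0
L1[0] = 1; L2[1][0] = 80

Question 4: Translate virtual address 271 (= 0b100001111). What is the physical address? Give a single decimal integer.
Answer: 1231

Derivation:
vaddr = 271 = 0b100001111
Split: l1_idx=2, l2_idx=0, offset=15
L1[2] = 0
L2[0][0] = 76
paddr = 76 * 16 + 15 = 1231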